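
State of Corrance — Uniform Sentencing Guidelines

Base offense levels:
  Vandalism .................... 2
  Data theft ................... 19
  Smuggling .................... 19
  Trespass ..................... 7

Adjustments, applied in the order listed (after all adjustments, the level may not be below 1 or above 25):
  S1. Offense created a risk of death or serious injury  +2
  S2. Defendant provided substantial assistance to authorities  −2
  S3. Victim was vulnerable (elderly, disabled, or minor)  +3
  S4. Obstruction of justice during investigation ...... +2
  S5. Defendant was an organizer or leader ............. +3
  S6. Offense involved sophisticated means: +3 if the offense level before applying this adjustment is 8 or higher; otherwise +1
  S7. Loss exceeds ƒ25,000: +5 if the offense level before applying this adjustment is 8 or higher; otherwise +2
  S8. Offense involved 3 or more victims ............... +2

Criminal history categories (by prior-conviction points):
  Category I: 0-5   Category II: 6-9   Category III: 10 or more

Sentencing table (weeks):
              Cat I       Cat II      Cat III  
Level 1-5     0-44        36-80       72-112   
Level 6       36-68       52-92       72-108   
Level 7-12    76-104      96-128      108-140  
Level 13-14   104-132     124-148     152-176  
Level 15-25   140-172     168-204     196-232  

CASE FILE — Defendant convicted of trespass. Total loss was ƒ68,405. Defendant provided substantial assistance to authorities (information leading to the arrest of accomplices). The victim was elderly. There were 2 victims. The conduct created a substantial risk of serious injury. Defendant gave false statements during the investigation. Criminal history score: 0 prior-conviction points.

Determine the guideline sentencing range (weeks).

140-172 weeks

Base offense level for trespass: 7.
S1 applies: 7 + 2 = 9.
S2 applies: 9 − 2 = 7.
S3 applies: 7 + 3 = 10.
S4 applies: 10 + 2 = 12.
S5 does not apply.
S7 applies (level before this adjustment is 12 ≥ 8, so +5): 12 + 5 = 17.
S8 does not apply.
Final offense level: 17.
Criminal history: 0 prior points → Category I (0-5).
Level 17 falls in the 15-25 band.
Grid: Level 15-25 × Category I = 140-172 weeks.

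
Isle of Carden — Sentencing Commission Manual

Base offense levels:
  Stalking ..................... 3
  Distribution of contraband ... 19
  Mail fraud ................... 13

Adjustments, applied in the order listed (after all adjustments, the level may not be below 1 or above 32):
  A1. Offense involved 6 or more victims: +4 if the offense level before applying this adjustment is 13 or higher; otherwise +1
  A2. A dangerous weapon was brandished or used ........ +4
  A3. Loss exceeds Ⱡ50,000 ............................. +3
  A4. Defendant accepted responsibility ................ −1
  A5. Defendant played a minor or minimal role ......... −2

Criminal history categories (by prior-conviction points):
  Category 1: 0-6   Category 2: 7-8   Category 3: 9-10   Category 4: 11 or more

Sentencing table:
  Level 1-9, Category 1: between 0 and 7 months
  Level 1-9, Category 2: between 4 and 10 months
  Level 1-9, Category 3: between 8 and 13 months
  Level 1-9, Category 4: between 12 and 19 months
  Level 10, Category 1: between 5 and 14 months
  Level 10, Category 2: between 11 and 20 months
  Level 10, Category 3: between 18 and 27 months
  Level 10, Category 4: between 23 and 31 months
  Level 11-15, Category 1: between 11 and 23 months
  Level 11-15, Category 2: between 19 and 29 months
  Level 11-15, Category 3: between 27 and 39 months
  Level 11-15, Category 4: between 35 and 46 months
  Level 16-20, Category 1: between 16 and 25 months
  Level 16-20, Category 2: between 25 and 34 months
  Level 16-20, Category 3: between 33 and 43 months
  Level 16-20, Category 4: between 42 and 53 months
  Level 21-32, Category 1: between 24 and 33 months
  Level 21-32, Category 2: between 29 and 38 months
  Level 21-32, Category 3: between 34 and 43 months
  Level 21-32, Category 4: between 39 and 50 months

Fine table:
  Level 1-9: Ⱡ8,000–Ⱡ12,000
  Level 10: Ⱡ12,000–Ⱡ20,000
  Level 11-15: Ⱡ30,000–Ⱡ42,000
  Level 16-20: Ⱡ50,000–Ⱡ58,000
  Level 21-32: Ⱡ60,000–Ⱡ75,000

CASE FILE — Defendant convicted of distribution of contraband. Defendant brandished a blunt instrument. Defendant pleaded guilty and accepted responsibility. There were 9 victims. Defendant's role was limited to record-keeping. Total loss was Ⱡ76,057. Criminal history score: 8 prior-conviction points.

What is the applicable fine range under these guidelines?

Ⱡ60,000–Ⱡ75,000

Base offense level for distribution of contraband: 19.
A1 applies (level before this adjustment is 19 ≥ 13, so +4): 19 + 4 = 23.
A2 applies: 23 + 4 = 27.
A3 applies: 27 + 3 = 30.
A4 applies: 30 − 1 = 29.
A5 applies: 29 − 2 = 27.
Final offense level: 27.
Level 27 falls in the 21-32 band.
Fine table: Level 21-32 → Ⱡ60,000–Ⱡ75,000.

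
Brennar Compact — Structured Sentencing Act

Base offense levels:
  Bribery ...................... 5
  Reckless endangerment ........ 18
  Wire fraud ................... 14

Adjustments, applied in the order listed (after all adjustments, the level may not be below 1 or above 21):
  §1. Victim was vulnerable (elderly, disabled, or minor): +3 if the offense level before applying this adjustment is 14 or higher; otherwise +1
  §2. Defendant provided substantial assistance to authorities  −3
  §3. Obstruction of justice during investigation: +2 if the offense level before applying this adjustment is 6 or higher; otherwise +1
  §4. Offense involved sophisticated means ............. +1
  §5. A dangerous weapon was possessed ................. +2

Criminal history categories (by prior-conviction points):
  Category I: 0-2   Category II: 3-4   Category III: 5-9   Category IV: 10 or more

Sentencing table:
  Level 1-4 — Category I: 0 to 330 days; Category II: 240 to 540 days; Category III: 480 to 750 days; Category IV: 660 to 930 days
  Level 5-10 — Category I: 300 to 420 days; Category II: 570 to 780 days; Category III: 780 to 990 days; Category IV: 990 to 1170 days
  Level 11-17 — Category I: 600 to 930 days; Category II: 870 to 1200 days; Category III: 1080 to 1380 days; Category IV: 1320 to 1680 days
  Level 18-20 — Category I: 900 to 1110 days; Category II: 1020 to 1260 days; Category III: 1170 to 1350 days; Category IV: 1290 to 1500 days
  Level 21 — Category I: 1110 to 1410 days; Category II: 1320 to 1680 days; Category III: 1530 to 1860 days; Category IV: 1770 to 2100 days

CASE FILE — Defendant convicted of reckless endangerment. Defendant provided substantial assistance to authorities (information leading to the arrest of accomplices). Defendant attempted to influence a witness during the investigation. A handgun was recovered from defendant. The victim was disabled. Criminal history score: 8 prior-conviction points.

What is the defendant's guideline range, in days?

Base offense level for reckless endangerment: 18.
§1 applies (level before this adjustment is 18 ≥ 14, so +3): 18 + 3 = 21.
§2 applies: 21 − 3 = 18.
§3 applies (level before this adjustment is 18 ≥ 6, so +2): 18 + 2 = 20.
§5 applies: 20 + 2 = 22.
Level 22 exceeds the maximum of 21; capped at 21.
Final offense level: 21.
Criminal history: 8 prior points → Category III (5-9).
Level 21 falls in the 21 band.
Grid: Level 21 × Category III = 1530-1860 days.

1530-1860 days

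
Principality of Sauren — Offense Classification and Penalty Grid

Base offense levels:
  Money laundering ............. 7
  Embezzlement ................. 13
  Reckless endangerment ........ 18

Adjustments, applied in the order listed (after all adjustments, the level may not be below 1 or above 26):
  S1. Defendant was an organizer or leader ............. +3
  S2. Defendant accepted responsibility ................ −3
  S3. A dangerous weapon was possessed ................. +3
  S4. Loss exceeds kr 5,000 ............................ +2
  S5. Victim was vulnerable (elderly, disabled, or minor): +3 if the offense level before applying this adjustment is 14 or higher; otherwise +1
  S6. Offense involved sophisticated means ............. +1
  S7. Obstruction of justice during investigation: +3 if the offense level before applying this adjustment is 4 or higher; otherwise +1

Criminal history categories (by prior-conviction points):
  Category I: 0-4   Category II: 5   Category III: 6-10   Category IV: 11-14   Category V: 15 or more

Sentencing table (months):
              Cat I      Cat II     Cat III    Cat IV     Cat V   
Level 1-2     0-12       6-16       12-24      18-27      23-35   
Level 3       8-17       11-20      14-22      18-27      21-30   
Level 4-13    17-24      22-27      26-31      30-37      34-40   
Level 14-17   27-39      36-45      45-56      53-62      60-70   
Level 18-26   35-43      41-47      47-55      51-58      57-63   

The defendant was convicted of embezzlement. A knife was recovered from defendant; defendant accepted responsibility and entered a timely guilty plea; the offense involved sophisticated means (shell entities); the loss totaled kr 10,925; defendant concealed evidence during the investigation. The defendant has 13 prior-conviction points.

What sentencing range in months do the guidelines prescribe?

51-58 months

Base offense level for embezzlement: 13.
S2 applies: 13 − 3 = 10.
S3 applies: 10 + 3 = 13.
S4 applies: 13 + 2 = 15.
S6 applies: 15 + 1 = 16.
S7 applies (level before this adjustment is 16 ≥ 4, so +3): 16 + 3 = 19.
Final offense level: 19.
Criminal history: 13 prior points → Category IV (11-14).
Level 19 falls in the 18-26 band.
Grid: Level 18-26 × Category IV = 51-58 months.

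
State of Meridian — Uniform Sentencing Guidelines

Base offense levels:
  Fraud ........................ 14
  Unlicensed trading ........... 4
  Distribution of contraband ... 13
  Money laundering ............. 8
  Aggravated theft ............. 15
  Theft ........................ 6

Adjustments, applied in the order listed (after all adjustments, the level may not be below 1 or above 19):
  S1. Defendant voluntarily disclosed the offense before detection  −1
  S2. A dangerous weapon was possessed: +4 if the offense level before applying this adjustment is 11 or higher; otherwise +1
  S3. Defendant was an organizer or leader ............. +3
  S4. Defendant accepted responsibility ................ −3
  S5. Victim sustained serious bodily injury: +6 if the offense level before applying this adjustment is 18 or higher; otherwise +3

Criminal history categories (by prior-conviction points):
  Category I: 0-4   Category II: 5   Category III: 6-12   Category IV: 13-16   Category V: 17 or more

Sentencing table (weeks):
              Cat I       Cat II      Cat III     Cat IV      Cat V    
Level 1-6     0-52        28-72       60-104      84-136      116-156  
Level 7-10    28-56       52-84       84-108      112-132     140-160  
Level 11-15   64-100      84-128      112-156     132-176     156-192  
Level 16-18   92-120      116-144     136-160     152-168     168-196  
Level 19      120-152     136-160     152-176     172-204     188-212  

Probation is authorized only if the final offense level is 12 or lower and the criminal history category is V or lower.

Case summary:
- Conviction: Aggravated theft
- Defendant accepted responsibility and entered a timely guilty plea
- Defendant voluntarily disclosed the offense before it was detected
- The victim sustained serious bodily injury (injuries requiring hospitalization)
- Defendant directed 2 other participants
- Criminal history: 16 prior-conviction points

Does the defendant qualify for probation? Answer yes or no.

Base offense level for aggravated theft: 15.
S1 applies: 15 − 1 = 14.
S3 applies: 14 + 3 = 17.
S4 applies: 17 − 3 = 14.
S5 applies (level before this adjustment is 14 < 18, so +3): 14 + 3 = 17.
Final offense level: 17.
Criminal history: 16 prior points → Category IV (13-16).
Level 17 falls in the 16-18 band.
Grid: Level 16-18 × Category IV = 152-168 weeks.
Probation check: level 17 > 12 and category IV ≤ V → not eligible.

No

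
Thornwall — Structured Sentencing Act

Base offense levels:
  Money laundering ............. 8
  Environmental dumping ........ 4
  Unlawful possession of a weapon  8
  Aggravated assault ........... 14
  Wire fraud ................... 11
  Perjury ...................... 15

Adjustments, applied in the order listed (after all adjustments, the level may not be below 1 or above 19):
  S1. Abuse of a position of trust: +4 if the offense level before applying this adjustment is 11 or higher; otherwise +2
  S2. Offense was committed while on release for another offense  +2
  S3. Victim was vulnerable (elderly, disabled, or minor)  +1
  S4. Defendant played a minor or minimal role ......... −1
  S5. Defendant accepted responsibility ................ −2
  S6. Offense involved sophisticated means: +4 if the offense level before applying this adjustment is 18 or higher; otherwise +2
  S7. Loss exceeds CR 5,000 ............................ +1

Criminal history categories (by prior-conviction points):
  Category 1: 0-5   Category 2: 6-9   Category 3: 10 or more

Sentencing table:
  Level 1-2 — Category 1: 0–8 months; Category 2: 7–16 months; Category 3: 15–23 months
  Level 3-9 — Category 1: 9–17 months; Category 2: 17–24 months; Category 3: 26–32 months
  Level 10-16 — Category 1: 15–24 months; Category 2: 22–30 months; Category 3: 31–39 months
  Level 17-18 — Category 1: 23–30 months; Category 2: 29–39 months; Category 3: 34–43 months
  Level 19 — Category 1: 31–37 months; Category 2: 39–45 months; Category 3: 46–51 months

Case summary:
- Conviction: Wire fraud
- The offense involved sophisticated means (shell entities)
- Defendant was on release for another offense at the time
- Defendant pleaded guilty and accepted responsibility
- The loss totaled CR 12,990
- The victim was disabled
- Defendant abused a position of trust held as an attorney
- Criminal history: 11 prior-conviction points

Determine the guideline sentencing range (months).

46-51 months

Base offense level for wire fraud: 11.
S1 applies (level before this adjustment is 11 ≥ 11, so +4): 11 + 4 = 15.
S2 applies: 15 + 2 = 17.
S3 applies: 17 + 1 = 18.
S5 applies: 18 − 2 = 16.
S6 applies (level before this adjustment is 16 < 18, so +2): 16 + 2 = 18.
S7 applies: 18 + 1 = 19.
Final offense level: 19.
Criminal history: 11 prior points → Category 3 (10+).
Level 19 falls in the 19 band.
Grid: Level 19 × Category 3 = 46-51 months.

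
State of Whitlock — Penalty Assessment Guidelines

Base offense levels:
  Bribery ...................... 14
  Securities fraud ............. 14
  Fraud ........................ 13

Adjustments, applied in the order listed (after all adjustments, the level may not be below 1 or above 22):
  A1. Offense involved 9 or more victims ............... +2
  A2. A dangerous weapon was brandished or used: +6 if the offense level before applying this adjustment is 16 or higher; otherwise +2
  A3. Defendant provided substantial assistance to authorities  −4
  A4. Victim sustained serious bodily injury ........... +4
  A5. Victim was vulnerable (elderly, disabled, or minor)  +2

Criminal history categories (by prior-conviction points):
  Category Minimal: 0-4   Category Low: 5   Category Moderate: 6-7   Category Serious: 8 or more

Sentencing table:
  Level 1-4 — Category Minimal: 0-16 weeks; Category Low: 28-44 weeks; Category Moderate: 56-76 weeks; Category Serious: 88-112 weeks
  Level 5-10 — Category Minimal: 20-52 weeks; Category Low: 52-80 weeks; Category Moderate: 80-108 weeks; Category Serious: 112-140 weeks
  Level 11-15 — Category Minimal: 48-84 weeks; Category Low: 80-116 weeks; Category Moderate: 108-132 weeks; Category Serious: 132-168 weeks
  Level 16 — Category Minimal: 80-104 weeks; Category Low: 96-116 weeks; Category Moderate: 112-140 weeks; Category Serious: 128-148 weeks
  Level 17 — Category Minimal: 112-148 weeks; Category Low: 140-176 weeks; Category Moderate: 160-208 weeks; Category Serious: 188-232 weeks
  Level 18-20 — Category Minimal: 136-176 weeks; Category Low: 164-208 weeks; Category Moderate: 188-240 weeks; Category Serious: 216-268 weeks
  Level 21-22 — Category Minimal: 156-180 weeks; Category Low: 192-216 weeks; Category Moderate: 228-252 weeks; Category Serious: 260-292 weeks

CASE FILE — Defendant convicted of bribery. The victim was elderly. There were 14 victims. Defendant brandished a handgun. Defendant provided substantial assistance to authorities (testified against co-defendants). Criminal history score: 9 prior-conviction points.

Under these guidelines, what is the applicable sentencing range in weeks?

216-268 weeks

Base offense level for bribery: 14.
A1 applies: 14 + 2 = 16.
A2 applies (level before this adjustment is 16 ≥ 16, so +6): 16 + 6 = 22.
A3 applies: 22 − 4 = 18.
A5 applies: 18 + 2 = 20.
Final offense level: 20.
Criminal history: 9 prior points → Category Serious (8+).
Level 20 falls in the 18-20 band.
Grid: Level 18-20 × Category Serious = 216-268 weeks.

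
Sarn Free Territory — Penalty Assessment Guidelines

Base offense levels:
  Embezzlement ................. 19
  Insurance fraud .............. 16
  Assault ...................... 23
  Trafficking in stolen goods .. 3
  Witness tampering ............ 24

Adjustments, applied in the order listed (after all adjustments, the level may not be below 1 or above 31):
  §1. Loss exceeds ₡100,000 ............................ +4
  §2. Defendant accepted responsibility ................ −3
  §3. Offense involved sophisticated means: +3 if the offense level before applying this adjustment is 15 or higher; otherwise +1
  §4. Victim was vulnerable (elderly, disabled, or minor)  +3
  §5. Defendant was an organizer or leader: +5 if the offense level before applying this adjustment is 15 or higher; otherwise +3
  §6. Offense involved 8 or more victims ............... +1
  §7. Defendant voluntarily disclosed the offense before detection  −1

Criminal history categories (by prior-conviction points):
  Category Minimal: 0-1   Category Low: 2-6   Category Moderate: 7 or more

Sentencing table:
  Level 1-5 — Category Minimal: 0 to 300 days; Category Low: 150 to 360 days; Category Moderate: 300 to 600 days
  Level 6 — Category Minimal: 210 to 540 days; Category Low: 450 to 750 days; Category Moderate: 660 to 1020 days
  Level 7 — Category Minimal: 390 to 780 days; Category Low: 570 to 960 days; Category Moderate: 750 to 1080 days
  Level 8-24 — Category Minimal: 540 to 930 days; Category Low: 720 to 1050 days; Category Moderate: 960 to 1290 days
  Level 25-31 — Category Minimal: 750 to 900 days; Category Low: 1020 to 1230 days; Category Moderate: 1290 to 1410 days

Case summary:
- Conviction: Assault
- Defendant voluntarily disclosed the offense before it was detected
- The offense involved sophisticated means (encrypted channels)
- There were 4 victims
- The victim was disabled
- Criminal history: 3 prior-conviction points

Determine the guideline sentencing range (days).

Base offense level for assault: 23.
§1 does not apply.
§2 does not apply.
§3 applies (level before this adjustment is 23 ≥ 15, so +3): 23 + 3 = 26.
§4 applies: 26 + 3 = 29.
§7 applies: 29 − 1 = 28.
Final offense level: 28.
Criminal history: 3 prior points → Category Low (2-6).
Level 28 falls in the 25-31 band.
Grid: Level 25-31 × Category Low = 1020-1230 days.

1020-1230 days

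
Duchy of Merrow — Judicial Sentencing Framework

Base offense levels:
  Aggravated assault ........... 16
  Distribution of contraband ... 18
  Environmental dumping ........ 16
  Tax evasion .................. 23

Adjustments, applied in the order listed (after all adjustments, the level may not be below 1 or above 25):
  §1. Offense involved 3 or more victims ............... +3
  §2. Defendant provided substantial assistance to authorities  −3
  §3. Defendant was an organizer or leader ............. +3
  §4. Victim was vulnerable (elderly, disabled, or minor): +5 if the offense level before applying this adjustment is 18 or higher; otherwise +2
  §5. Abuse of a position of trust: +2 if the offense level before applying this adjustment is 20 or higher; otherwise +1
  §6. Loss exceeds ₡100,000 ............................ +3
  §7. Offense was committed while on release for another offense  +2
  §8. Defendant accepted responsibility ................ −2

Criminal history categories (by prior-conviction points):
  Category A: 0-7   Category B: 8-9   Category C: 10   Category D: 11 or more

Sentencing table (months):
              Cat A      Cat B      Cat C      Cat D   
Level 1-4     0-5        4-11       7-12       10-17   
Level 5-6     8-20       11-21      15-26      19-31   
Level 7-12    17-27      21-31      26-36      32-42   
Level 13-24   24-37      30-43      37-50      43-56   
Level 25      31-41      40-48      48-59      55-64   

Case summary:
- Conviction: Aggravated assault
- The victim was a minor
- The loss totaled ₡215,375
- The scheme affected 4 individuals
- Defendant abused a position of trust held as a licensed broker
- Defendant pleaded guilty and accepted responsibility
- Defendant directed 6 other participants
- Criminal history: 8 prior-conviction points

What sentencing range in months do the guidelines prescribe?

Base offense level for aggravated assault: 16.
§1 applies: 16 + 3 = 19.
§3 applies: 19 + 3 = 22.
§4 applies (level before this adjustment is 22 ≥ 18, so +5): 22 + 5 = 27.
§5 applies (level before this adjustment is 27 ≥ 20, so +2): 27 + 2 = 29.
§6 applies: 29 + 3 = 32.
§8 applies: 32 − 2 = 30.
Level 30 exceeds the maximum of 25; capped at 25.
Final offense level: 25.
Criminal history: 8 prior points → Category B (8-9).
Level 25 falls in the 25 band.
Grid: Level 25 × Category B = 40-48 months.

40-48 months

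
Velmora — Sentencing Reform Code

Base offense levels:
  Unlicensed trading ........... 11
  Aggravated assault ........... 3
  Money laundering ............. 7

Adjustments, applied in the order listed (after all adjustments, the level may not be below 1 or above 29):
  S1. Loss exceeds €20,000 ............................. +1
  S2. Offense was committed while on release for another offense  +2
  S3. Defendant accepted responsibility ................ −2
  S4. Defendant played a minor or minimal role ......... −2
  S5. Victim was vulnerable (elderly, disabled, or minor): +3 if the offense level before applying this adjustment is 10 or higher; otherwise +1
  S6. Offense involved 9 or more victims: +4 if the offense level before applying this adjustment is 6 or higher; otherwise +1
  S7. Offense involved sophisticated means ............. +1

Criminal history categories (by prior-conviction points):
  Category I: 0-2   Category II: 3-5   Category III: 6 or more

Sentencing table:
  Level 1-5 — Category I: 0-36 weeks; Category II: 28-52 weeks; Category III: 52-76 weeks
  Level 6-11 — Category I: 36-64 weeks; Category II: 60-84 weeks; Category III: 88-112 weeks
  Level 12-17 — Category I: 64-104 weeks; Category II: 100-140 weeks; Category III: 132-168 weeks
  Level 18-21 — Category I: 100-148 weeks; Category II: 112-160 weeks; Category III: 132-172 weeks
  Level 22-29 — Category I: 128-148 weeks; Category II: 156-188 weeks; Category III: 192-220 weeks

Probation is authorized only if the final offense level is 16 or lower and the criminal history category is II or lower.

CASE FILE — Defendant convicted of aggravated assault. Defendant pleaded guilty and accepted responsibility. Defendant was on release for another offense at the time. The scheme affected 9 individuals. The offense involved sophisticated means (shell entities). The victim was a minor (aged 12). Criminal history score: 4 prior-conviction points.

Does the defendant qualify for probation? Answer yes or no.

Base offense level for aggravated assault: 3.
S2 applies: 3 + 2 = 5.
S3 applies: 5 − 2 = 3.
S5 applies (level before this adjustment is 3 < 10, so +1): 3 + 1 = 4.
S6 applies (level before this adjustment is 4 < 6, so +1): 4 + 1 = 5.
S7 applies: 5 + 1 = 6.
Final offense level: 6.
Criminal history: 4 prior points → Category II (3-5).
Level 6 falls in the 6-11 band.
Grid: Level 6-11 × Category II = 60-84 weeks.
Probation check: level 6 ≤ 16 and category II ≤ II → eligible.

Yes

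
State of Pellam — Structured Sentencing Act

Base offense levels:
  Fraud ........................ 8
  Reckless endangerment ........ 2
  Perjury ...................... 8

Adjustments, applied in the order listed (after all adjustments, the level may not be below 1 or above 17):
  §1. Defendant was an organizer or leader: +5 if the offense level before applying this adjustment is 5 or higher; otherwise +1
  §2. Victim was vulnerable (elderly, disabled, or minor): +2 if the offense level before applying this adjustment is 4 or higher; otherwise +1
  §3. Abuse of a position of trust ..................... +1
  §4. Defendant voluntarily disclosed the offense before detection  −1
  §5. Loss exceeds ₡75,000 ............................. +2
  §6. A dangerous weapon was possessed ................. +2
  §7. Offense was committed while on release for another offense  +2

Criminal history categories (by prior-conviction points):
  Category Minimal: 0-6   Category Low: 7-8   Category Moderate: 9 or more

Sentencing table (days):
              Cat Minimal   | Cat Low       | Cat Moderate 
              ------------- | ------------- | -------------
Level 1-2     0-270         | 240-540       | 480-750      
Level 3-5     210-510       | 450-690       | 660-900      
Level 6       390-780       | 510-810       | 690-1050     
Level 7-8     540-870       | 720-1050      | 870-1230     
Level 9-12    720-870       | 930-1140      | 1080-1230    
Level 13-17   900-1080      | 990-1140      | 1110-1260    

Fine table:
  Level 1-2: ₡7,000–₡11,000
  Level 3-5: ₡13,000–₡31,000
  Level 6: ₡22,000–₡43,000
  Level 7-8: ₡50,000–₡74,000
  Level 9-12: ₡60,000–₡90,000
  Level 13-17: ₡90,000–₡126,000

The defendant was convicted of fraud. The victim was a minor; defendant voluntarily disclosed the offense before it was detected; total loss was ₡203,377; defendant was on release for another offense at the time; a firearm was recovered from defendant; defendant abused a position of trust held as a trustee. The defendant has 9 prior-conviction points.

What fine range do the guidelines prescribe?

Base offense level for fraud: 8.
§1 does not apply.
§2 applies (level before this adjustment is 8 ≥ 4, so +2): 8 + 2 = 10.
§3 applies: 10 + 1 = 11.
§4 applies: 11 − 1 = 10.
§5 applies: 10 + 2 = 12.
§6 applies: 12 + 2 = 14.
§7 applies: 14 + 2 = 16.
Final offense level: 16.
Level 16 falls in the 13-17 band.
Fine table: Level 13-17 → ₡90,000–₡126,000.

₡90,000–₡126,000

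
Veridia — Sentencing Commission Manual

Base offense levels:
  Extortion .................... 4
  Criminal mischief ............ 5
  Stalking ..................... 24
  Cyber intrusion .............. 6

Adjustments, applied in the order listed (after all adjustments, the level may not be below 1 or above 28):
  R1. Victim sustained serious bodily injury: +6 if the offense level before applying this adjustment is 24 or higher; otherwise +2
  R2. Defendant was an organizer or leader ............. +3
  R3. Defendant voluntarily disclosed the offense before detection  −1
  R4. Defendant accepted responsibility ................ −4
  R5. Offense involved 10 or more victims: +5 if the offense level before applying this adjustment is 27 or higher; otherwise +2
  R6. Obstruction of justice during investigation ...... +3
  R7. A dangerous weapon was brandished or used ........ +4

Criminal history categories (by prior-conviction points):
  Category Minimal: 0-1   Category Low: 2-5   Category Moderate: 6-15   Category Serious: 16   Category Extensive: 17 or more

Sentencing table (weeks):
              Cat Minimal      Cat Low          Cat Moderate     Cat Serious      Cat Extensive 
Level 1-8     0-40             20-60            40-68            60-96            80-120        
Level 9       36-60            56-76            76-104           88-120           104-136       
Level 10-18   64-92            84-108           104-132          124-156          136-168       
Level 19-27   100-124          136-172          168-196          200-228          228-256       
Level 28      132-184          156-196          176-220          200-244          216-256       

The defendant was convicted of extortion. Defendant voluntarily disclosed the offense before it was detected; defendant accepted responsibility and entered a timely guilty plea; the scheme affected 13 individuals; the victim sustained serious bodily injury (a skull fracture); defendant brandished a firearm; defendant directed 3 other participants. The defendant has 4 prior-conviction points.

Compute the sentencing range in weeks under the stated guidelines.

84-108 weeks

Base offense level for extortion: 4.
R1 applies (level before this adjustment is 4 < 24, so +2): 4 + 2 = 6.
R2 applies: 6 + 3 = 9.
R3 applies: 9 − 1 = 8.
R4 applies: 8 − 4 = 4.
R5 applies (level before this adjustment is 4 < 27, so +2): 4 + 2 = 6.
R7 applies: 6 + 4 = 10.
Final offense level: 10.
Criminal history: 4 prior points → Category Low (2-5).
Level 10 falls in the 10-18 band.
Grid: Level 10-18 × Category Low = 84-108 weeks.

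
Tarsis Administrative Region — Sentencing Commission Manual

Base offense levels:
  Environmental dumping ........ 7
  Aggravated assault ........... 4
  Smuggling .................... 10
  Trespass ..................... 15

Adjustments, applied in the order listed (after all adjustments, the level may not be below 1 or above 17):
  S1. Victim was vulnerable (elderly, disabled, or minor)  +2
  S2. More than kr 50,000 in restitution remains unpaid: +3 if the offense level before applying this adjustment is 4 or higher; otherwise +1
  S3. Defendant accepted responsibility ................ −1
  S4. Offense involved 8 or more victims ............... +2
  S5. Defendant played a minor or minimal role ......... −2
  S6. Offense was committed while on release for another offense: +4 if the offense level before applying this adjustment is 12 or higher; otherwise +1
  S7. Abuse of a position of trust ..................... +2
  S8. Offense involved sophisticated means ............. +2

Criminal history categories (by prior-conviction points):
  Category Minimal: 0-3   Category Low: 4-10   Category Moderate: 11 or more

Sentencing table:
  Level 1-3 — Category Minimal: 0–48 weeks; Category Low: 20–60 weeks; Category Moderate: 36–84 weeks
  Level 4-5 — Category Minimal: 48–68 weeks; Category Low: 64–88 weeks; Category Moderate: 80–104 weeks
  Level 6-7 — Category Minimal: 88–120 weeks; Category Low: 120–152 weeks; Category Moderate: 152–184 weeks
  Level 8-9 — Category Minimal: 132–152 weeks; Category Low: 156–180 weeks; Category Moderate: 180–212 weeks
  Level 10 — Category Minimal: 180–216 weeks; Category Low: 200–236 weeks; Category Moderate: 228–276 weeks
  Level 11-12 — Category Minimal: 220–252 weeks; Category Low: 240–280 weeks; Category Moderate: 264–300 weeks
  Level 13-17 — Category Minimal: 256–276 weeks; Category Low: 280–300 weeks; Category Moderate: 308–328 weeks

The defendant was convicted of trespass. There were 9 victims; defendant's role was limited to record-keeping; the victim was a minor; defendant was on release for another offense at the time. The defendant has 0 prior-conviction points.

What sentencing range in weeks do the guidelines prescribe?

Base offense level for trespass: 15.
S1 applies: 15 + 2 = 17.
S2 does not apply.
S3 does not apply.
S4 applies: 17 + 2 = 19.
S5 applies: 19 − 2 = 17.
S6 applies (level before this adjustment is 17 ≥ 12, so +4): 17 + 4 = 21.
Level 21 exceeds the maximum of 17; capped at 17.
Final offense level: 17.
Criminal history: 0 prior points → Category Minimal (0-3).
Level 17 falls in the 13-17 band.
Grid: Level 13-17 × Category Minimal = 256-276 weeks.

256-276 weeks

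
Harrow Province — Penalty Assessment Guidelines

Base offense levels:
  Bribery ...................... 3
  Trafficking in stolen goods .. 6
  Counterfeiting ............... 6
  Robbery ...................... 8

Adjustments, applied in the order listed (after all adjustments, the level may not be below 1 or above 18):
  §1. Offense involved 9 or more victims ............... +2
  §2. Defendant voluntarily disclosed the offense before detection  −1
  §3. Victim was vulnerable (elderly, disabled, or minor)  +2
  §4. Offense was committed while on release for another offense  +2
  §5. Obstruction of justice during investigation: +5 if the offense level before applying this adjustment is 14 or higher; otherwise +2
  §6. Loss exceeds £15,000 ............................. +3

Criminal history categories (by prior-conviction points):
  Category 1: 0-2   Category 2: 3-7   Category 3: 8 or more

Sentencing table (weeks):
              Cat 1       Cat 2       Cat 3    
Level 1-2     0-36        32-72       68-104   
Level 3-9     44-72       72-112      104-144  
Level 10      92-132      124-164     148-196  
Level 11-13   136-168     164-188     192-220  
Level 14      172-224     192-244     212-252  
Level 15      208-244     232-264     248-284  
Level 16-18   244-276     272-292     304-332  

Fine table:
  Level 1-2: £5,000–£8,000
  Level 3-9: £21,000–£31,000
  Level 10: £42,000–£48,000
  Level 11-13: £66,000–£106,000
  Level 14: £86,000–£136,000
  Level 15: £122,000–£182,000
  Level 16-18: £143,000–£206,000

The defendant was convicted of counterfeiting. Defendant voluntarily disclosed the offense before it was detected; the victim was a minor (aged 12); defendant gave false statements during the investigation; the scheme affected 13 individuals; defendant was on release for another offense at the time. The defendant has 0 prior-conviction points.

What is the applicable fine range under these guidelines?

Base offense level for counterfeiting: 6.
§1 applies: 6 + 2 = 8.
§2 applies: 8 − 1 = 7.
§3 applies: 7 + 2 = 9.
§4 applies: 9 + 2 = 11.
§5 applies (level before this adjustment is 11 < 14, so +2): 11 + 2 = 13.
§6 does not apply.
Final offense level: 13.
Level 13 falls in the 11-13 band.
Fine table: Level 11-13 → £66,000–£106,000.

£66,000–£106,000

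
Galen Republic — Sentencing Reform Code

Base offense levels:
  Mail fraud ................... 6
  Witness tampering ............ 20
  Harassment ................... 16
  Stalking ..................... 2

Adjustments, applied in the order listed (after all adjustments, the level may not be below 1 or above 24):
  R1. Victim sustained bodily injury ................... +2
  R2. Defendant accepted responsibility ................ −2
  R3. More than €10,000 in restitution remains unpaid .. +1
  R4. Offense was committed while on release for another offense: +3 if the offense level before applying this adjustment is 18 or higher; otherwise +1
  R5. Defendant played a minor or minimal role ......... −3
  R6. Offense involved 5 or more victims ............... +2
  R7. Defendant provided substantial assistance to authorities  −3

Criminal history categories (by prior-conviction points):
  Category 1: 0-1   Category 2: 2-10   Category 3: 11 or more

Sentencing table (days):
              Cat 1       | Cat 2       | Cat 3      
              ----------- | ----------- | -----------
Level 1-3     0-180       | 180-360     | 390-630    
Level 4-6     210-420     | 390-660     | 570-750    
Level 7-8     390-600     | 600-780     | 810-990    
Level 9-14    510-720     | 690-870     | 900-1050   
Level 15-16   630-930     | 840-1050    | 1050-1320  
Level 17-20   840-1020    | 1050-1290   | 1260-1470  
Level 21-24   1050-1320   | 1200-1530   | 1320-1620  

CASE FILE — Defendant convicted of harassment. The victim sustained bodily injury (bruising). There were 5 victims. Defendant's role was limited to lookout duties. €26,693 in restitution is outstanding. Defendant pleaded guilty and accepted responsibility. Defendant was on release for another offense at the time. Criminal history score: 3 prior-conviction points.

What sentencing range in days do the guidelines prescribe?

1050-1290 days

Base offense level for harassment: 16.
R1 applies: 16 + 2 = 18.
R2 applies: 18 − 2 = 16.
R3 applies: 16 + 1 = 17.
R4 applies (level before this adjustment is 17 < 18, so +1): 17 + 1 = 18.
R5 applies: 18 − 3 = 15.
R6 applies: 15 + 2 = 17.
Final offense level: 17.
Criminal history: 3 prior points → Category 2 (2-10).
Level 17 falls in the 17-20 band.
Grid: Level 17-20 × Category 2 = 1050-1290 days.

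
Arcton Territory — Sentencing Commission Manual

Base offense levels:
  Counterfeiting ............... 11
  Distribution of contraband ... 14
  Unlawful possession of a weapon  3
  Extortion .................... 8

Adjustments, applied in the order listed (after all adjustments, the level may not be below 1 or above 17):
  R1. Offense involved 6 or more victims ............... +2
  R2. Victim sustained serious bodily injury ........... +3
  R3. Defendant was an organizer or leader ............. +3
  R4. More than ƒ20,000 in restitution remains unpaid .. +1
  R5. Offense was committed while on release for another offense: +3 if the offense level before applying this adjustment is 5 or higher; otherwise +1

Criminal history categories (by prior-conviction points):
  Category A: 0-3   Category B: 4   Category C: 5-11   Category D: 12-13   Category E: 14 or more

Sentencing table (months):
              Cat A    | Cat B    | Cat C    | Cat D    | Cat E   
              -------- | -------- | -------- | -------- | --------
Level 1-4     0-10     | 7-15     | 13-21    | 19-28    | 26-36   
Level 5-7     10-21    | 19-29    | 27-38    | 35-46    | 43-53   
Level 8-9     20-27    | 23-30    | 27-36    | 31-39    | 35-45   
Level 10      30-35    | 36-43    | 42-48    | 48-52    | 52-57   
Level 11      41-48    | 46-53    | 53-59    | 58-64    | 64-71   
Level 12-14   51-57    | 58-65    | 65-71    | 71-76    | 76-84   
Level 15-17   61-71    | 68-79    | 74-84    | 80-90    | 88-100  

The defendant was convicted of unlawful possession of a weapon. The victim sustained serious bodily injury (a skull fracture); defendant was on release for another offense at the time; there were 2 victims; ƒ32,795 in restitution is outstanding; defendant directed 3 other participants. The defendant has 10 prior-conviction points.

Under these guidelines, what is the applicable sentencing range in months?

Base offense level for unlawful possession of a weapon: 3.
R1 does not apply.
R2 applies: 3 + 3 = 6.
R3 applies: 6 + 3 = 9.
R4 applies: 9 + 1 = 10.
R5 applies (level before this adjustment is 10 ≥ 5, so +3): 10 + 3 = 13.
Final offense level: 13.
Criminal history: 10 prior points → Category C (5-11).
Level 13 falls in the 12-14 band.
Grid: Level 12-14 × Category C = 65-71 months.

65-71 months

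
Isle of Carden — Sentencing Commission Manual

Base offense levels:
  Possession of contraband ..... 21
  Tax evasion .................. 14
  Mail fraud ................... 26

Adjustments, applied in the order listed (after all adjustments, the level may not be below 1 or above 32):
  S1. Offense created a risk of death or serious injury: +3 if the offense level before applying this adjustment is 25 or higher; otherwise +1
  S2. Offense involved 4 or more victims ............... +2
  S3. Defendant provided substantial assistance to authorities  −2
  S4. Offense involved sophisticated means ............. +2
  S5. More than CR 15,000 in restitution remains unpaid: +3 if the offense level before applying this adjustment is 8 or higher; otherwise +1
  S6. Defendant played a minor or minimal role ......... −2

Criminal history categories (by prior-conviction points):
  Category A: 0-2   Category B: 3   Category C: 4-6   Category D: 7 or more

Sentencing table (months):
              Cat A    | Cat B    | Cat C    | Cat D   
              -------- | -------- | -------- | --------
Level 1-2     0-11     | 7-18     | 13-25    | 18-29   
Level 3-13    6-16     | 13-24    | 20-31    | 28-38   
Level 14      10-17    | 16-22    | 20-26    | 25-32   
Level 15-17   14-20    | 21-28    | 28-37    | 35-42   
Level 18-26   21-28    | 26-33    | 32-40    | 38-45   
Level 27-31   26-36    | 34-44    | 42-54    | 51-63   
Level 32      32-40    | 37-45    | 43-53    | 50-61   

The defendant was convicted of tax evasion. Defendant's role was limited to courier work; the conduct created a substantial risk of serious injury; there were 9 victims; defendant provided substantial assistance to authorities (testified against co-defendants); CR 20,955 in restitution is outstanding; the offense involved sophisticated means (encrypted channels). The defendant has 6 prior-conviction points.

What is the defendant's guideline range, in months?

Base offense level for tax evasion: 14.
S1 applies (level before this adjustment is 14 < 25, so +1): 14 + 1 = 15.
S2 applies: 15 + 2 = 17.
S3 applies: 17 − 2 = 15.
S4 applies: 15 + 2 = 17.
S5 applies (level before this adjustment is 17 ≥ 8, so +3): 17 + 3 = 20.
S6 applies: 20 − 2 = 18.
Final offense level: 18.
Criminal history: 6 prior points → Category C (4-6).
Level 18 falls in the 18-26 band.
Grid: Level 18-26 × Category C = 32-40 months.

32-40 months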